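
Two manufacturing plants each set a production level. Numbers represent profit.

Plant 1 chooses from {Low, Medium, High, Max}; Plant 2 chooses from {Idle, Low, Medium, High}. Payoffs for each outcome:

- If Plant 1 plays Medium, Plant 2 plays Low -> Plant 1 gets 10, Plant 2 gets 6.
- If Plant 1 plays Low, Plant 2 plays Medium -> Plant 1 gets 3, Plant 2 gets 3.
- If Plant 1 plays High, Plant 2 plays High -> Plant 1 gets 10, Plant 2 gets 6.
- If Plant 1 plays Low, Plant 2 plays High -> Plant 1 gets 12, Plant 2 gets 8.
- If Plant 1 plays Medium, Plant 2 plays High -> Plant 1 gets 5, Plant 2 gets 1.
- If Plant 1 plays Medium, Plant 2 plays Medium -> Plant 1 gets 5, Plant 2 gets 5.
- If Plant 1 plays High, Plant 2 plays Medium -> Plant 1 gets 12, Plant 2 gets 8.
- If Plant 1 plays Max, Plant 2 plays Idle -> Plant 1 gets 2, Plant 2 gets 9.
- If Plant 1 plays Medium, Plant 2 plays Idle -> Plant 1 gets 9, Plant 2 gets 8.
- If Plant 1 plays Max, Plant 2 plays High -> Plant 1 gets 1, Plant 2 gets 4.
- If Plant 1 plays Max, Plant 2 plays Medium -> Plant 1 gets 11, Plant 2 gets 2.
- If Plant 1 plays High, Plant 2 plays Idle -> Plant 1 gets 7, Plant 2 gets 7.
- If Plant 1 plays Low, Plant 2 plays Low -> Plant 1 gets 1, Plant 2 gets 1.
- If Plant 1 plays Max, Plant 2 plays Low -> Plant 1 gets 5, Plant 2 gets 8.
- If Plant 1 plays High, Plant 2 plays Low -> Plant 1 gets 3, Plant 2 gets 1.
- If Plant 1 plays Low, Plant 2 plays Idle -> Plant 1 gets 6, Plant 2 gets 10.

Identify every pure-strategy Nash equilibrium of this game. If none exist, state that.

The pure Nash equilibria are (Medium, Idle) and (High, Medium).

(Low, Idle): Plant 1 can switch to Medium (6 → 9). Not NE.
(Low, Low): Plant 1 can switch to Medium (1 → 10). Not NE.
(Low, Medium): Plant 1 can switch to Medium (3 → 5). Not NE.
(Low, High): Plant 2 can switch to Idle (8 → 10). Not NE.
(Medium, Idle): Plant 1 gets 9, best alternative 7; Plant 2 gets 8, best alternative 6. No profitable deviation — NE.
(Medium, Low): Plant 2 can switch to Idle (6 → 8). Not NE.
(Medium, Medium): Plant 1 can switch to High (5 → 12). Not NE.
(Medium, High): Plant 1 can switch to Low (5 → 12). Not NE.
(High, Idle): Plant 1 can switch to Medium (7 → 9). Not NE.
(High, Low): Plant 1 can switch to Medium (3 → 10). Not NE.
(High, Medium): Plant 1 gets 12, best alternative 11; Plant 2 gets 8, best alternative 7. No profitable deviation — NE.
(High, High): Plant 1 can switch to Low (10 → 12). Not NE.
(The remaining 4 profiles each have a profitable deviation by the same check.)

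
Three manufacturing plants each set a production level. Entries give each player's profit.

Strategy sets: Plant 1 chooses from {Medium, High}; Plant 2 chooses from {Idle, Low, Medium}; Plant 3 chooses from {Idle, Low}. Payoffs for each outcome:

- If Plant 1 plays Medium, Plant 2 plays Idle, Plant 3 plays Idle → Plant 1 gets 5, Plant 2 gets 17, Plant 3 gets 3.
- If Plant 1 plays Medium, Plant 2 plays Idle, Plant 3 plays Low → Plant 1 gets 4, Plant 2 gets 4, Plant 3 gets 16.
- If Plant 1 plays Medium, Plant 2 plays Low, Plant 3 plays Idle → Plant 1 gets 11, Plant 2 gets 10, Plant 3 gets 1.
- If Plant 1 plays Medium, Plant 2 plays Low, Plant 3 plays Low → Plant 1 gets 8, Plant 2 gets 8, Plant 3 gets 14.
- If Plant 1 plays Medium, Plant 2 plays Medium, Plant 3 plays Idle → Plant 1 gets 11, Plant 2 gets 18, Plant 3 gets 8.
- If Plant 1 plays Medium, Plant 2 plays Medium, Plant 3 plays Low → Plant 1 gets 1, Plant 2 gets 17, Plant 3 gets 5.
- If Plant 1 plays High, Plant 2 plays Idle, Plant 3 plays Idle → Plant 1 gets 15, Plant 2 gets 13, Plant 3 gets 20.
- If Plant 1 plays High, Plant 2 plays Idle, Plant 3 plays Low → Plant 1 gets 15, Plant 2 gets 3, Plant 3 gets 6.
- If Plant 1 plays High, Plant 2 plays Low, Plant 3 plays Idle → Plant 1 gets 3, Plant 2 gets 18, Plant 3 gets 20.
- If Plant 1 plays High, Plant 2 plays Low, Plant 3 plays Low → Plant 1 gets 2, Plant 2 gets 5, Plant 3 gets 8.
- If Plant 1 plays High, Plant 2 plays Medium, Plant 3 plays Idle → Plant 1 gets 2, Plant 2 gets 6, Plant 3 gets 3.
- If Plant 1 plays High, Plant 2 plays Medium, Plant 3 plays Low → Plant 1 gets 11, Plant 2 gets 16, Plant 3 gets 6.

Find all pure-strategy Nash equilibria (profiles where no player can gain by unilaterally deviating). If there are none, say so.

The pure Nash equilibria are (Medium, Medium, Idle); (High, Medium, Low).

(Medium, Idle, Idle): Plant 1 can switch to High (5 → 15). Not NE.
(Medium, Idle, Low): Plant 1 can switch to High (4 → 15). Not NE.
(Medium, Low, Idle): Plant 2 can switch to Idle (10 → 17). Not NE.
(Medium, Low, Low): Plant 2 can switch to Medium (8 → 17). Not NE.
(Medium, Medium, Idle): Plant 1 gets 11, best alternative 2; Plant 2 gets 18, best alternative 17; Plant 3 gets 8, best alternative 5. No profitable deviation — NE.
(Medium, Medium, Low): Plant 1 can switch to High (1 → 11). Not NE.
(High, Idle, Idle): Plant 2 can switch to Low (13 → 18). Not NE.
(High, Idle, Low): Plant 2 can switch to Low (3 → 5). Not NE.
(High, Low, Idle): Plant 1 can switch to Medium (3 → 11). Not NE.
(High, Low, Low): Plant 1 can switch to Medium (2 → 8). Not NE.
(High, Medium, Idle): Plant 1 can switch to Medium (2 → 11). Not NE.
(High, Medium, Low): Plant 1 gets 11, best alternative 1; Plant 2 gets 16, best alternative 5; Plant 3 gets 6, best alternative 3. No profitable deviation — NE.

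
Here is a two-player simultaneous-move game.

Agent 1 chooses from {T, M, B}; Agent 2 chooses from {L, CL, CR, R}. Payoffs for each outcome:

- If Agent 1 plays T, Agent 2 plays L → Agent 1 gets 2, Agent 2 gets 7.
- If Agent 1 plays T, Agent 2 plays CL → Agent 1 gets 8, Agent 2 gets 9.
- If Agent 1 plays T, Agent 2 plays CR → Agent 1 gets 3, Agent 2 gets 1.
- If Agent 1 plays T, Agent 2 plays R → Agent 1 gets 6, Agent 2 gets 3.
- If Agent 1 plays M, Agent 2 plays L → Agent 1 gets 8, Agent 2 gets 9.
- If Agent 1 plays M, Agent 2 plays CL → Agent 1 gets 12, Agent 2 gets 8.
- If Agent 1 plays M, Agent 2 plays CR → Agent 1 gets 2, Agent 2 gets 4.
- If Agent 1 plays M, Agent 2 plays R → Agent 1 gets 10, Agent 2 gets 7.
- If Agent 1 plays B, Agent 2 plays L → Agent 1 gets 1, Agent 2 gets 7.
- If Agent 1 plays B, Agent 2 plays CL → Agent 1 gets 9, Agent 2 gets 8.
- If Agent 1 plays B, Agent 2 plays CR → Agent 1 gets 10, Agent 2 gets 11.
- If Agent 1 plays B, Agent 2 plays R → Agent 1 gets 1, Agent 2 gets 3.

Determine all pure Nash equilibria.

(M, L); (B, CR)

Mark each player's best response to every combination of opponents' strategies; a profile where every player is best-responding is a pure Nash equilibrium.
Agent 1 against L: payoffs 2, 8, 1 → best response M.
Agent 1 against CL: payoffs 8, 12, 9 → best response M.
Agent 1 against CR: payoffs 3, 2, 10 → best response B.
Agent 1 against R: payoffs 6, 10, 1 → best response M.
Agent 2 against T: payoffs 7, 9, 1, 3 → best response CL.
Agent 2 against M: payoffs 9, 8, 4, 7 → best response L.
Agent 2 against B: payoffs 7, 8, 11, 3 → best response CR.
Mutual best responses: (M, L); (B, CR).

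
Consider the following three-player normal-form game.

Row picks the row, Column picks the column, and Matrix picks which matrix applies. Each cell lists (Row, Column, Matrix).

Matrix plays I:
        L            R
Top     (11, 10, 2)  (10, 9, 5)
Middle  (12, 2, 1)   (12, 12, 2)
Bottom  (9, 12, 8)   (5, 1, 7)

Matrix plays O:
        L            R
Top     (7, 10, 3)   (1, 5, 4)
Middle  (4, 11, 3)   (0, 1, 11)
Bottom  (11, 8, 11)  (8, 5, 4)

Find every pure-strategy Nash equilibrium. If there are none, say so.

(Bottom, L, O)

For each player, find the best response to each opponent profile; mutual best responses are the pure NE.
Row against (L, I): payoffs 11, 12, 9 → best response Middle.
Row against (L, O): payoffs 7, 4, 11 → best response Bottom.
Row against (R, I): payoffs 10, 12, 5 → best response Middle.
Row against (R, O): payoffs 1, 0, 8 → best response Bottom.
Column against (Top, I): payoffs 10, 9 → best response L.
Column against (Top, O): payoffs 10, 5 → best response L.
Column against (Middle, I): payoffs 2, 12 → best response R.
Column against (Middle, O): payoffs 11, 1 → best response L.
Column against (Bottom, I): payoffs 12, 1 → best response L.
Column against (Bottom, O): payoffs 8, 5 → best response L.
Matrix against (Top, L): payoffs 2, 3 → best response O.
Matrix against (Top, R): payoffs 5, 4 → best response I.
Matrix against (Middle, L): payoffs 1, 3 → best response O.
Matrix against (Middle, R): payoffs 2, 11 → best response O.
Matrix against (Bottom, L): payoffs 8, 11 → best response O.
Matrix against (Bottom, R): payoffs 7, 4 → best response I.
Mutual best responses: (Bottom, L, O).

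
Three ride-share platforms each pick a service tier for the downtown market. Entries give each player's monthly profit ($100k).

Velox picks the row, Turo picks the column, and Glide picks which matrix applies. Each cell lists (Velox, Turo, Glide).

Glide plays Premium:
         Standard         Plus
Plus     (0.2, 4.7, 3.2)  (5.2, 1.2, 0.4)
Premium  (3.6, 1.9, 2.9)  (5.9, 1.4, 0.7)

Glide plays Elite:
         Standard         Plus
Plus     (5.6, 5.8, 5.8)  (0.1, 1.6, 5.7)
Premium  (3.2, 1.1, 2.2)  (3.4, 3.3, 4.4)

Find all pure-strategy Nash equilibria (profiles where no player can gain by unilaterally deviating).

Check each profile: it is a Nash equilibrium iff no player can strictly gain by switching unilaterally.
(Plus, Standard, Premium): Velox can switch to Premium (0.2 → 3.6). Not NE.
(Plus, Standard, Elite): Velox gets 5.6, best alternative 3.2; Turo gets 5.8, best alternative 1.6; Glide gets 5.8, best alternative 3.2. No profitable deviation — NE.
(Plus, Plus, Premium): Velox can switch to Premium (5.2 → 5.9). Not NE.
(Plus, Plus, Elite): Velox can switch to Premium (0.1 → 3.4). Not NE.
(Premium, Standard, Premium): Velox gets 3.6, best alternative 0.2; Turo gets 1.9, best alternative 1.4; Glide gets 2.9, best alternative 2.2. No profitable deviation — NE.
(Premium, Standard, Elite): Velox can switch to Plus (3.2 → 5.6). Not NE.
(Premium, Plus, Premium): Turo can switch to Standard (1.4 → 1.9). Not NE.
(Premium, Plus, Elite): Velox gets 3.4, best alternative 0.1; Turo gets 3.3, best alternative 1.1; Glide gets 4.4, best alternative 0.7. No profitable deviation — NE.

Pure-strategy Nash equilibria: (Plus, Standard, Elite); (Premium, Standard, Premium); (Premium, Plus, Elite)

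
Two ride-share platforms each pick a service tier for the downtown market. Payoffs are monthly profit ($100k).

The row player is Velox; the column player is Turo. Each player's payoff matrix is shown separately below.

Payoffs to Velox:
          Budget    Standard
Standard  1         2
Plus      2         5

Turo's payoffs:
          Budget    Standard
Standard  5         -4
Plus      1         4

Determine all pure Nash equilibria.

(Standard, Budget): Velox can switch to Plus (1 → 2). Not NE.
(Standard, Standard): Velox can switch to Plus (2 → 5). Not NE.
(Plus, Budget): Turo can switch to Standard (1 → 4). Not NE.
(Plus, Standard): Velox gets 5, best alternative 2; Turo gets 4, best alternative 1. No profitable deviation — NE.

Pure NE: (Plus, Standard)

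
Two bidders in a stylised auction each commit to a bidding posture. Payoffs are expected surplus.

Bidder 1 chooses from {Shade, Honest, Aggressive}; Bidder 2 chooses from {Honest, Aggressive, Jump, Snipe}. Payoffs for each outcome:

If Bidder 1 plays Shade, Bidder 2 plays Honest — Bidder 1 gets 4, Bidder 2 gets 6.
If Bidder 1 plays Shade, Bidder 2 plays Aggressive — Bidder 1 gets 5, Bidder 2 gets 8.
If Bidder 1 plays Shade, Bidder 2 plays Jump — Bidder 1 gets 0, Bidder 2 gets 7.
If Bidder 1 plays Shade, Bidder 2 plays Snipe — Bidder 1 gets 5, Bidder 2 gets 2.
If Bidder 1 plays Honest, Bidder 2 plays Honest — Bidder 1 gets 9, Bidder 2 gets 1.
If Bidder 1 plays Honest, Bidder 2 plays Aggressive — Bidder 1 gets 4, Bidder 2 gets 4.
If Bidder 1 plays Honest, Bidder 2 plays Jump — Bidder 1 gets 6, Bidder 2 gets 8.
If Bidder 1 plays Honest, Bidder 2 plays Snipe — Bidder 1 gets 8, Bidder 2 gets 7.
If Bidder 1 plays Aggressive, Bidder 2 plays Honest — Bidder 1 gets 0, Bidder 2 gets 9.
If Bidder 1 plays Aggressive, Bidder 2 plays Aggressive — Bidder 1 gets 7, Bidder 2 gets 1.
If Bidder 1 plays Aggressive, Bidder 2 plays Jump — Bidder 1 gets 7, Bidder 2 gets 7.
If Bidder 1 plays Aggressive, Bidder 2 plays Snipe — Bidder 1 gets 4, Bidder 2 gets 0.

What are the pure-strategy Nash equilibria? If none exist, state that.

This game has no pure Nash equilibrium.

For each strategy profile, look for a profitable unilateral deviation.
(Shade, Honest): Bidder 1 can switch to Honest (4 → 9). Not NE.
(Shade, Aggressive): Bidder 1 can switch to Aggressive (5 → 7). Not NE.
(Shade, Jump): Bidder 1 can switch to Honest (0 → 6). Not NE.
(Shade, Snipe): Bidder 1 can switch to Honest (5 → 8). Not NE.
(Honest, Honest): Bidder 2 can switch to Aggressive (1 → 4). Not NE.
(Honest, Aggressive): Bidder 1 can switch to Shade (4 → 5). Not NE.
(Honest, Jump): Bidder 1 can switch to Aggressive (6 → 7). Not NE.
(Honest, Snipe): Bidder 2 can switch to Jump (7 → 8). Not NE.
(Aggressive, Honest): Bidder 1 can switch to Shade (0 → 4). Not NE.
(Aggressive, Aggressive): Bidder 2 can switch to Honest (1 → 9). Not NE.
(Aggressive, Jump): Bidder 2 can switch to Honest (7 → 9). Not NE.
(Aggressive, Snipe): Bidder 1 can switch to Shade (4 → 5). Not NE.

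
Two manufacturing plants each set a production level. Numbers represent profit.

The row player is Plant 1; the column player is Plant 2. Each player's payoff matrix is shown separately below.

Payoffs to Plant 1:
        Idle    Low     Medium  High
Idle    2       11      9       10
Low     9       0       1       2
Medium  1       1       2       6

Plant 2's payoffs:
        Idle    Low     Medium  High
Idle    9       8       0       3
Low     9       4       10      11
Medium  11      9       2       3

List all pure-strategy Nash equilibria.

Plant 1 against Idle: payoffs 2, 9, 1 → best response Low.
Plant 1 against Low: payoffs 11, 0, 1 → best response Idle.
Plant 1 against Medium: payoffs 9, 1, 2 → best response Idle.
Plant 1 against High: payoffs 10, 2, 6 → best response Idle.
Plant 2 against Idle: payoffs 9, 8, 0, 3 → best response Idle.
Plant 2 against Low: payoffs 9, 4, 10, 11 → best response High.
Plant 2 against Medium: payoffs 11, 9, 2, 3 → best response Idle.
No profile is a mutual best response for all players.

No pure-strategy Nash equilibrium.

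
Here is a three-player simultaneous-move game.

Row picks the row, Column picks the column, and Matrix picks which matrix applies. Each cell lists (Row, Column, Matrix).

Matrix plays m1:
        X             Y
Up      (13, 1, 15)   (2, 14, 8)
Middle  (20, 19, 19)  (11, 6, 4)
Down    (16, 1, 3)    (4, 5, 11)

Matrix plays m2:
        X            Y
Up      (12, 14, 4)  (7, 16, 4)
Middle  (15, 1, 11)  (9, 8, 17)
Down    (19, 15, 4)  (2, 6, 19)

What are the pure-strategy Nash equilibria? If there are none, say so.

For each player, find the best response to each opponent profile; mutual best responses are the pure NE.
Row against (X, m1): payoffs 13, 20, 16 → best response Middle.
Row against (X, m2): payoffs 12, 15, 19 → best response Down.
Row against (Y, m1): payoffs 2, 11, 4 → best response Middle.
Row against (Y, m2): payoffs 7, 9, 2 → best response Middle.
Column against (Up, m1): payoffs 1, 14 → best response Y.
Column against (Up, m2): payoffs 14, 16 → best response Y.
Column against (Middle, m1): payoffs 19, 6 → best response X.
Column against (Middle, m2): payoffs 1, 8 → best response Y.
Column against (Down, m1): payoffs 1, 5 → best response Y.
Column against (Down, m2): payoffs 15, 6 → best response X.
Matrix against (Up, X): payoffs 15, 4 → best response m1.
Matrix against (Up, Y): payoffs 8, 4 → best response m1.
Matrix against (Middle, X): payoffs 19, 11 → best response m1.
Matrix against (Middle, Y): payoffs 4, 17 → best response m2.
Matrix against (Down, X): payoffs 3, 4 → best response m2.
Matrix against (Down, Y): payoffs 11, 19 → best response m2.
Mutual best responses: (Middle, X, m1); (Middle, Y, m2); (Down, X, m2).

(Middle, X, m1) and (Middle, Y, m2) and (Down, X, m2)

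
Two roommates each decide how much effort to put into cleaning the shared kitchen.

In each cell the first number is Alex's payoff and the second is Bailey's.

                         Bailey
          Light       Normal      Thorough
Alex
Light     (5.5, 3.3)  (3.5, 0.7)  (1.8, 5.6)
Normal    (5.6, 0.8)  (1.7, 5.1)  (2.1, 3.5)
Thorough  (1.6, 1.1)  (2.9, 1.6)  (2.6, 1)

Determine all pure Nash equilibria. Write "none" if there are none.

There is no pure-strategy Nash equilibrium.

For each strategy profile, look for a profitable unilateral deviation.
(Light, Light): Alex can switch to Normal (5.5 → 5.6). Not NE.
(Light, Normal): Bailey can switch to Light (0.7 → 3.3). Not NE.
(Light, Thorough): Alex can switch to Normal (1.8 → 2.1). Not NE.
(Normal, Light): Bailey can switch to Normal (0.8 → 5.1). Not NE.
(Normal, Normal): Alex can switch to Light (1.7 → 3.5). Not NE.
(Normal, Thorough): Alex can switch to Thorough (2.1 → 2.6). Not NE.
(Thorough, Light): Alex can switch to Light (1.6 → 5.5). Not NE.
(Thorough, Normal): Alex can switch to Light (2.9 → 3.5). Not NE.
(The remaining 1 profile has a profitable deviation by the same check.)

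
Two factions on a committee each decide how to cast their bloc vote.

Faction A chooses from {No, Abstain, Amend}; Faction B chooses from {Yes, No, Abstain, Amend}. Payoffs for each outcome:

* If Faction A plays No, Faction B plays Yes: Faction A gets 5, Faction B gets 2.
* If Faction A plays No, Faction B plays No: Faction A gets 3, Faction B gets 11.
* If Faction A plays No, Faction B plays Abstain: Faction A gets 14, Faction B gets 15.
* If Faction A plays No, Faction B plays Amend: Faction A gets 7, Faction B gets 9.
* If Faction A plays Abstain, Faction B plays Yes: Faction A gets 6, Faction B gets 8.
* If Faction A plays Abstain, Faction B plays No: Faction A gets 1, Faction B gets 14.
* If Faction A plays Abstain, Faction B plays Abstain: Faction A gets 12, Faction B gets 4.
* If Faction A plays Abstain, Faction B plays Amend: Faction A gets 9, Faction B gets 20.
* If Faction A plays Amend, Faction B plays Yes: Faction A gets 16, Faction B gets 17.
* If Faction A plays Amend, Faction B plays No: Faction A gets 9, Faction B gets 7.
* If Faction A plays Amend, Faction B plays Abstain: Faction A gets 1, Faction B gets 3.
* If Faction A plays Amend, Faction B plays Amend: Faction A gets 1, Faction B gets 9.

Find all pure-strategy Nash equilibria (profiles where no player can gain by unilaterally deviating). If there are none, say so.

Faction A against Yes: payoffs 5, 6, 16 → best response Amend.
Faction A against No: payoffs 3, 1, 9 → best response Amend.
Faction A against Abstain: payoffs 14, 12, 1 → best response No.
Faction A against Amend: payoffs 7, 9, 1 → best response Abstain.
Faction B against No: payoffs 2, 11, 15, 9 → best response Abstain.
Faction B against Abstain: payoffs 8, 14, 4, 20 → best response Amend.
Faction B against Amend: payoffs 17, 7, 3, 9 → best response Yes.
Mutual best responses: (No, Abstain); (Abstain, Amend); (Amend, Yes).

Pure-strategy Nash equilibria: (No, Abstain) and (Abstain, Amend) and (Amend, Yes)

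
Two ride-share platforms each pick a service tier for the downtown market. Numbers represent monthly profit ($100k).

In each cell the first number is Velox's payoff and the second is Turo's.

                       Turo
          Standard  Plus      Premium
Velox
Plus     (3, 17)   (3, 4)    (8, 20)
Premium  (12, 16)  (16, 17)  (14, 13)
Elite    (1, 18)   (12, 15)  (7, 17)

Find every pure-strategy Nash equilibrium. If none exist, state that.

The unique pure-strategy Nash equilibrium is (Premium, Plus).

Mark each player's best response to every combination of opponents' strategies; a profile where every player is best-responding is a pure Nash equilibrium.
Velox against Standard: payoffs 3, 12, 1 → best response Premium.
Velox against Plus: payoffs 3, 16, 12 → best response Premium.
Velox against Premium: payoffs 8, 14, 7 → best response Premium.
Turo against Plus: payoffs 17, 4, 20 → best response Premium.
Turo against Premium: payoffs 16, 17, 13 → best response Plus.
Turo against Elite: payoffs 18, 15, 17 → best response Standard.
Mutual best responses: (Premium, Plus).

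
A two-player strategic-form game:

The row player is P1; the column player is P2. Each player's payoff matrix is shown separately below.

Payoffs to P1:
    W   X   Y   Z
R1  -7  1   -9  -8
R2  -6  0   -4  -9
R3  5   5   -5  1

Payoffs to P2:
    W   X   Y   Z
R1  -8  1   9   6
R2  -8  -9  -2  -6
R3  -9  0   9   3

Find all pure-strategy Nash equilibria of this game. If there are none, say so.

The unique pure-strategy Nash equilibrium is (R2, Y).

P1 against W: payoffs -7, -6, 5 → best response R3.
P1 against X: payoffs 1, 0, 5 → best response R3.
P1 against Y: payoffs -9, -4, -5 → best response R2.
P1 against Z: payoffs -8, -9, 1 → best response R3.
P2 against R1: payoffs -8, 1, 9, 6 → best response Y.
P2 against R2: payoffs -8, -9, -2, -6 → best response Y.
P2 against R3: payoffs -9, 0, 9, 3 → best response Y.
Mutual best responses: (R2, Y).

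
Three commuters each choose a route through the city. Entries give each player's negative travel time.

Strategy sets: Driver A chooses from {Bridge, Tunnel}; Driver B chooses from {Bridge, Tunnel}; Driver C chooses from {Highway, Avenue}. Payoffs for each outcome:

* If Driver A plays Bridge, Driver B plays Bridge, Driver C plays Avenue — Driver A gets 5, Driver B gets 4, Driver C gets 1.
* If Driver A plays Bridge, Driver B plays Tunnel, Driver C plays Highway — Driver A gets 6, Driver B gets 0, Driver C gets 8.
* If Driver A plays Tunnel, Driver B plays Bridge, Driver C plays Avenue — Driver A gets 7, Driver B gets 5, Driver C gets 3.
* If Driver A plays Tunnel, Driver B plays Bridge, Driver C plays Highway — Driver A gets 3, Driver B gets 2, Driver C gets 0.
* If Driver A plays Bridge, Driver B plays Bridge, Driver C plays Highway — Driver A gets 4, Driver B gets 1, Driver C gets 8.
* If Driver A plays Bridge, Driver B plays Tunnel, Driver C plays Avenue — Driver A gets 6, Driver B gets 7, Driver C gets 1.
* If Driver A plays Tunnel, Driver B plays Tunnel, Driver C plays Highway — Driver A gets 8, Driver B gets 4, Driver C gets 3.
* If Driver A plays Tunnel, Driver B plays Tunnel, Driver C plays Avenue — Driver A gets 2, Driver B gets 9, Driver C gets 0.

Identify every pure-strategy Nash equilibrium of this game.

(Bridge, Bridge, Highway): Driver A gets 4, best alternative 3; Driver B gets 1, best alternative 0; Driver C gets 8, best alternative 1. No profitable deviation — NE.
(Bridge, Bridge, Avenue): Driver A can switch to Tunnel (5 → 7). Not NE.
(Bridge, Tunnel, Highway): Driver A can switch to Tunnel (6 → 8). Not NE.
(Bridge, Tunnel, Avenue): Driver C can switch to Highway (1 → 8). Not NE.
(Tunnel, Bridge, Highway): Driver A can switch to Bridge (3 → 4). Not NE.
(Tunnel, Bridge, Avenue): Driver B can switch to Tunnel (5 → 9). Not NE.
(Tunnel, Tunnel, Highway): Driver A gets 8, best alternative 6; Driver B gets 4, best alternative 2; Driver C gets 3, best alternative 0. No profitable deviation — NE.
(Tunnel, Tunnel, Avenue): Driver A can switch to Bridge (2 → 6). Not NE.

The pure Nash equilibria are (Bridge, Bridge, Highway) and (Tunnel, Tunnel, Highway).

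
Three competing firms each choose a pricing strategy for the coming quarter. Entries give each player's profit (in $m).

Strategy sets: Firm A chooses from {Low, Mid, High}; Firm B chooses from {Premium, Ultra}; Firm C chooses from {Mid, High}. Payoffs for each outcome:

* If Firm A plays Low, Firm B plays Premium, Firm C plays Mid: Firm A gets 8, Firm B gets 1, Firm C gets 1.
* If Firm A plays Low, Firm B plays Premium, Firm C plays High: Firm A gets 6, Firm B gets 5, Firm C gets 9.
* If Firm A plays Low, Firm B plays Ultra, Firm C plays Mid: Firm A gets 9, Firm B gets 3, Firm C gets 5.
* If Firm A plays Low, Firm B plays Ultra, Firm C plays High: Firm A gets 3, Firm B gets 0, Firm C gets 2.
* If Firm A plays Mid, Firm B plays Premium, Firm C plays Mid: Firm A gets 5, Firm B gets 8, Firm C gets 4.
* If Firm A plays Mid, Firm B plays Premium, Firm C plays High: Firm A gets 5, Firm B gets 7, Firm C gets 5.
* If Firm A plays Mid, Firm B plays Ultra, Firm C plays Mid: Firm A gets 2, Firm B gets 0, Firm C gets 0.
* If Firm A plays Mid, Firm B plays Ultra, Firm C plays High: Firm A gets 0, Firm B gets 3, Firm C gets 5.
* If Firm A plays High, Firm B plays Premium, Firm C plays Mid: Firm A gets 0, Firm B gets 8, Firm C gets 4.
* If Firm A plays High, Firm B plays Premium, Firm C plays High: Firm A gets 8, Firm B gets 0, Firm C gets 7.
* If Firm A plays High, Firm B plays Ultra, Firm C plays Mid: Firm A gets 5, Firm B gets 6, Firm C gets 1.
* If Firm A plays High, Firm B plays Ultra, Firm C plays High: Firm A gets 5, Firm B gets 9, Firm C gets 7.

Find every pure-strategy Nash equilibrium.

The pure Nash equilibria are (Low, Ultra, Mid) and (High, Ultra, High).

For each strategy profile, look for a profitable unilateral deviation.
(Low, Premium, Mid): Firm B can switch to Ultra (1 → 3). Not NE.
(Low, Premium, High): Firm A can switch to High (6 → 8). Not NE.
(Low, Ultra, Mid): Firm A gets 9, best alternative 5; Firm B gets 3, best alternative 1; Firm C gets 5, best alternative 2. No profitable deviation — NE.
(Low, Ultra, High): Firm A can switch to High (3 → 5). Not NE.
(Mid, Premium, Mid): Firm A can switch to Low (5 → 8). Not NE.
(Mid, Premium, High): Firm A can switch to Low (5 → 6). Not NE.
(Mid, Ultra, Mid): Firm A can switch to Low (2 → 9). Not NE.
(Mid, Ultra, High): Firm A can switch to Low (0 → 3). Not NE.
(High, Premium, Mid): Firm A can switch to Low (0 → 8). Not NE.
(High, Premium, High): Firm B can switch to Ultra (0 → 9). Not NE.
(High, Ultra, Mid): Firm A can switch to Low (5 → 9). Not NE.
(High, Ultra, High): Firm A gets 5, best alternative 3; Firm B gets 9, best alternative 0; Firm C gets 7, best alternative 1. No profitable deviation — NE.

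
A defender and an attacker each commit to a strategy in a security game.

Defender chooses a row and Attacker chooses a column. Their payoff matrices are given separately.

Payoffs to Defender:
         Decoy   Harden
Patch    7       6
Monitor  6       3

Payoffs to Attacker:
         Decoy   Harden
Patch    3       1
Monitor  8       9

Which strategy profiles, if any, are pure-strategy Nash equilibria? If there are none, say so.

The unique pure-strategy Nash equilibrium is (Patch, Decoy).

Defender against Decoy: payoffs 7, 6 → best response Patch.
Defender against Harden: payoffs 6, 3 → best response Patch.
Attacker against Patch: payoffs 3, 1 → best response Decoy.
Attacker against Monitor: payoffs 8, 9 → best response Harden.
Mutual best responses: (Patch, Decoy).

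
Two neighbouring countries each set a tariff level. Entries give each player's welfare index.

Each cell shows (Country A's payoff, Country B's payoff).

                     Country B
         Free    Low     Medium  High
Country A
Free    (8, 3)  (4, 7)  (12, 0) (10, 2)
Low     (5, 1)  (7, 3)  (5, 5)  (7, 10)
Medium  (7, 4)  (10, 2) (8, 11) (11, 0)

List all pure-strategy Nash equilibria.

For each player, find the best response to each opponent profile; mutual best responses are the pure NE.
Country A against Free: payoffs 8, 5, 7 → best response Free.
Country A against Low: payoffs 4, 7, 10 → best response Medium.
Country A against Medium: payoffs 12, 5, 8 → best response Free.
Country A against High: payoffs 10, 7, 11 → best response Medium.
Country B against Free: payoffs 3, 7, 0, 2 → best response Low.
Country B against Low: payoffs 1, 3, 5, 10 → best response High.
Country B against Medium: payoffs 4, 2, 11, 0 → best response Medium.
No profile is a mutual best response for all players.

This game has no pure Nash equilibrium.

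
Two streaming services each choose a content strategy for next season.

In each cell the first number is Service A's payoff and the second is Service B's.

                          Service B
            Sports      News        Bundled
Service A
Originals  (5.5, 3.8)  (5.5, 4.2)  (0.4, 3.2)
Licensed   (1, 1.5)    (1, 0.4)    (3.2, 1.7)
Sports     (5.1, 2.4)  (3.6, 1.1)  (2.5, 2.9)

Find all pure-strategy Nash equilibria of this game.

The pure Nash equilibria are (Originals, News); (Licensed, Bundled).

Service A against Sports: payoffs 5.5, 1, 5.1 → best response Originals.
Service A against News: payoffs 5.5, 1, 3.6 → best response Originals.
Service A against Bundled: payoffs 0.4, 3.2, 2.5 → best response Licensed.
Service B against Originals: payoffs 3.8, 4.2, 3.2 → best response News.
Service B against Licensed: payoffs 1.5, 0.4, 1.7 → best response Bundled.
Service B against Sports: payoffs 2.4, 1.1, 2.9 → best response Bundled.
Mutual best responses: (Originals, News); (Licensed, Bundled).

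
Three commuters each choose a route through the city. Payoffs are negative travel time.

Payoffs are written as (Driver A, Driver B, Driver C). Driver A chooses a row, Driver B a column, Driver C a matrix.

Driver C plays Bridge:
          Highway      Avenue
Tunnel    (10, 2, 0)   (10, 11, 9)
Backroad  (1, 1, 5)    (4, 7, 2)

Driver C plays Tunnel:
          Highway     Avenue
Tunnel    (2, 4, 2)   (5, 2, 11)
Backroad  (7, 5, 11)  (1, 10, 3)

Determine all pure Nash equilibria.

(Tunnel, Highway, Bridge): Driver B can switch to Avenue (2 → 11). Not NE.
(Tunnel, Highway, Tunnel): Driver A can switch to Backroad (2 → 7). Not NE.
(Tunnel, Avenue, Bridge): Driver C can switch to Tunnel (9 → 11). Not NE.
(Tunnel, Avenue, Tunnel): Driver B can switch to Highway (2 → 4). Not NE.
(Backroad, Highway, Bridge): Driver A can switch to Tunnel (1 → 10). Not NE.
(Backroad, Highway, Tunnel): Driver B can switch to Avenue (5 → 10). Not NE.
(Backroad, Avenue, Bridge): Driver A can switch to Tunnel (4 → 10). Not NE.
(Backroad, Avenue, Tunnel): Driver A can switch to Tunnel (1 → 5). Not NE.

none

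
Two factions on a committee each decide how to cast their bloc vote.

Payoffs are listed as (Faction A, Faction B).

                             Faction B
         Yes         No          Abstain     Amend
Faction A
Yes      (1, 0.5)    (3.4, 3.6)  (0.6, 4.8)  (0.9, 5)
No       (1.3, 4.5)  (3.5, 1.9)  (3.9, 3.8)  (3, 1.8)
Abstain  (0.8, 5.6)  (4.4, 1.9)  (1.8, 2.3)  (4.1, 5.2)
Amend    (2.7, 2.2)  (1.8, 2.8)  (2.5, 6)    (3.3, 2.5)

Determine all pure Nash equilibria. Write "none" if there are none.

There is no pure-strategy Nash equilibrium.

Faction A against Yes: payoffs 1, 1.3, 0.8, 2.7 → best response Amend.
Faction A against No: payoffs 3.4, 3.5, 4.4, 1.8 → best response Abstain.
Faction A against Abstain: payoffs 0.6, 3.9, 1.8, 2.5 → best response No.
Faction A against Amend: payoffs 0.9, 3, 4.1, 3.3 → best response Abstain.
Faction B against Yes: payoffs 0.5, 3.6, 4.8, 5 → best response Amend.
Faction B against No: payoffs 4.5, 1.9, 3.8, 1.8 → best response Yes.
Faction B against Abstain: payoffs 5.6, 1.9, 2.3, 5.2 → best response Yes.
Faction B against Amend: payoffs 2.2, 2.8, 6, 2.5 → best response Abstain.
No profile is a mutual best response for all players.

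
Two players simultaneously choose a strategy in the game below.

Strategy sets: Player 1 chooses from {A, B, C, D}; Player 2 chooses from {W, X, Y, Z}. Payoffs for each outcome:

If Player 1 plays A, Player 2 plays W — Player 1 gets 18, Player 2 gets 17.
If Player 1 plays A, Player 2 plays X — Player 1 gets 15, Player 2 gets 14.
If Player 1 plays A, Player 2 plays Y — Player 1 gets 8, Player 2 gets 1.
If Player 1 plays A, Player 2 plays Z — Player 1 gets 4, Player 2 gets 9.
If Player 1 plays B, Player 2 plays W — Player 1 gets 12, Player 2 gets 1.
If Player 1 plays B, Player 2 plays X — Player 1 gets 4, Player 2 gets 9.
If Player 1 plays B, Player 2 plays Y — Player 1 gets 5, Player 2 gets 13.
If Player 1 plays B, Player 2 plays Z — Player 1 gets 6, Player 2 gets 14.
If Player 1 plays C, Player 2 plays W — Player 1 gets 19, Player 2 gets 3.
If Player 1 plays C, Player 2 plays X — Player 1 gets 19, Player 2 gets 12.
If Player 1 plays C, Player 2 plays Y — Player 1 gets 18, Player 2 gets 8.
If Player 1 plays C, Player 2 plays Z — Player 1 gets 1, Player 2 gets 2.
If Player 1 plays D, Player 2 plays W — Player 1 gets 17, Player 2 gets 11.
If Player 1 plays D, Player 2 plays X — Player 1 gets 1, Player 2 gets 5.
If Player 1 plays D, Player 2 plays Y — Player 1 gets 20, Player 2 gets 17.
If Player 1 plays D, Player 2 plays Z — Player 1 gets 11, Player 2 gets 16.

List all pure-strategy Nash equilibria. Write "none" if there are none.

(A, W): Player 1 can switch to C (18 → 19). Not NE.
(A, X): Player 1 can switch to C (15 → 19). Not NE.
(A, Y): Player 1 can switch to C (8 → 18). Not NE.
(A, Z): Player 1 can switch to B (4 → 6). Not NE.
(B, W): Player 1 can switch to A (12 → 18). Not NE.
(B, X): Player 1 can switch to A (4 → 15). Not NE.
(B, Y): Player 1 can switch to A (5 → 8). Not NE.
(B, Z): Player 1 can switch to D (6 → 11). Not NE.
(C, W): Player 2 can switch to X (3 → 12). Not NE.
(C, X): Player 1 gets 19, best alternative 15; Player 2 gets 12, best alternative 8. No profitable deviation — NE.
(C, Y): Player 1 can switch to D (18 → 20). Not NE.
(C, Z): Player 1 can switch to A (1 → 4). Not NE.
(D, W): Player 1 can switch to A (17 → 18). Not NE.
(D, Y): Player 1 gets 20, best alternative 18; Player 2 gets 17, best alternative 16. No profitable deviation — NE.
(The remaining 2 profiles each have a profitable deviation by the same check.)

The pure Nash equilibria are (C, X), (D, Y).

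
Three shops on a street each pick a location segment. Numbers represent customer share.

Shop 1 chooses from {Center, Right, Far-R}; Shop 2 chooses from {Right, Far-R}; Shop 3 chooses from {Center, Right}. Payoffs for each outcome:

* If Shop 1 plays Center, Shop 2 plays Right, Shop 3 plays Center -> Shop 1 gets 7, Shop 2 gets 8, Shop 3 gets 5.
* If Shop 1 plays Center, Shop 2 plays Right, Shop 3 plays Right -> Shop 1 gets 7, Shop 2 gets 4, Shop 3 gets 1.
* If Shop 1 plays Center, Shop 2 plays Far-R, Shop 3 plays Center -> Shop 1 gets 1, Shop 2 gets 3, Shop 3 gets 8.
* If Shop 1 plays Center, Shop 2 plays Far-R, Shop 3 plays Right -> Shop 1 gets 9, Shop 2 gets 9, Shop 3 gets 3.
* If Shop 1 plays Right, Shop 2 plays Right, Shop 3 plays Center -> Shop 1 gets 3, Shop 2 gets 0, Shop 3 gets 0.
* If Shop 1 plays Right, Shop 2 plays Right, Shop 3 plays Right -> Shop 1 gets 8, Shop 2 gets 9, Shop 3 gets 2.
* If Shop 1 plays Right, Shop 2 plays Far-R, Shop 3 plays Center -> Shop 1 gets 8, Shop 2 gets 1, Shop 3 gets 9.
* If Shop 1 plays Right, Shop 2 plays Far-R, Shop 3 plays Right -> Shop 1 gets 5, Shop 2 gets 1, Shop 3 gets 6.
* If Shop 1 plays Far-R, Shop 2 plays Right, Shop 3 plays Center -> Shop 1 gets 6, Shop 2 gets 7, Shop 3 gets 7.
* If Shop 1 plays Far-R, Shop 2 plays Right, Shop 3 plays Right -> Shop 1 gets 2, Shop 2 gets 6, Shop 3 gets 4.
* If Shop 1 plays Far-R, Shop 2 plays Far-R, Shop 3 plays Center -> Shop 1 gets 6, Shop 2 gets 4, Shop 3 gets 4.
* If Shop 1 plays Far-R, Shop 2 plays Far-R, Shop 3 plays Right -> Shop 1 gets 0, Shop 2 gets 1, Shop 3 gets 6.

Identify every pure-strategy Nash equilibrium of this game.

Shop 1 against (Right, Center): payoffs 7, 3, 6 → best response Center.
Shop 1 against (Right, Right): payoffs 7, 8, 2 → best response Right.
Shop 1 against (Far-R, Center): payoffs 1, 8, 6 → best response Right.
Shop 1 against (Far-R, Right): payoffs 9, 5, 0 → best response Center.
Shop 2 against (Center, Center): payoffs 8, 3 → best response Right.
Shop 2 against (Center, Right): payoffs 4, 9 → best response Far-R.
Shop 2 against (Right, Center): payoffs 0, 1 → best response Far-R.
Shop 2 against (Right, Right): payoffs 9, 1 → best response Right.
Shop 2 against (Far-R, Center): payoffs 7, 4 → best response Right.
Shop 2 against (Far-R, Right): payoffs 6, 1 → best response Right.
Shop 3 against (Center, Right): payoffs 5, 1 → best response Center.
Shop 3 against (Center, Far-R): payoffs 8, 3 → best response Center.
Shop 3 against (Right, Right): payoffs 0, 2 → best response Right.
Shop 3 against (Right, Far-R): payoffs 9, 6 → best response Center.
Shop 3 against (Far-R, Right): payoffs 7, 4 → best response Center.
Shop 3 against (Far-R, Far-R): payoffs 4, 6 → best response Right.
Mutual best responses: (Center, Right, Center); (Right, Right, Right); (Right, Far-R, Center).

Pure-strategy Nash equilibria: (Center, Right, Center); (Right, Right, Right); (Right, Far-R, Center)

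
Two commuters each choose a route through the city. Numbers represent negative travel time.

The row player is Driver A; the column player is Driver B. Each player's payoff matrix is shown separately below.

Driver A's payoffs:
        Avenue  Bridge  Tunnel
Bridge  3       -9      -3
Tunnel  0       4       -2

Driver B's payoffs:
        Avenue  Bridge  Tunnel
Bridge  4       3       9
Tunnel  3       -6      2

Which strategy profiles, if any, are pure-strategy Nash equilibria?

Driver A against Avenue: payoffs 3, 0 → best response Bridge.
Driver A against Bridge: payoffs -9, 4 → best response Tunnel.
Driver A against Tunnel: payoffs -3, -2 → best response Tunnel.
Driver B against Bridge: payoffs 4, 3, 9 → best response Tunnel.
Driver B against Tunnel: payoffs 3, -6, 2 → best response Avenue.
No profile is a mutual best response for all players.

No pure-strategy Nash equilibrium.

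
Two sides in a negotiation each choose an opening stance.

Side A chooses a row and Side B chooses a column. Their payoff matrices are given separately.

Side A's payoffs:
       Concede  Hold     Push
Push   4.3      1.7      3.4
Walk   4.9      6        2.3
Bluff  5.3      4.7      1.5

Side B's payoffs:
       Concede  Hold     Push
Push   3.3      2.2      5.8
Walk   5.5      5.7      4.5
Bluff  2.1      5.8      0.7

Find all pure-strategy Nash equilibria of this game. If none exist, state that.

Pure-strategy Nash equilibria: (Push, Push), (Walk, Hold)

Check each profile: it is a Nash equilibrium iff no player can strictly gain by switching unilaterally.
(Push, Concede): Side A can switch to Walk (4.3 → 4.9). Not NE.
(Push, Hold): Side A can switch to Walk (1.7 → 6). Not NE.
(Push, Push): Side A gets 3.4, best alternative 2.3; Side B gets 5.8, best alternative 3.3. No profitable deviation — NE.
(Walk, Concede): Side A can switch to Bluff (4.9 → 5.3). Not NE.
(Walk, Hold): Side A gets 6, best alternative 4.7; Side B gets 5.7, best alternative 5.5. No profitable deviation — NE.
(Walk, Push): Side A can switch to Push (2.3 → 3.4). Not NE.
(Bluff, Concede): Side B can switch to Hold (2.1 → 5.8). Not NE.
(Bluff, Hold): Side A can switch to Walk (4.7 → 6). Not NE.
(Bluff, Push): Side A can switch to Push (1.5 → 3.4). Not NE.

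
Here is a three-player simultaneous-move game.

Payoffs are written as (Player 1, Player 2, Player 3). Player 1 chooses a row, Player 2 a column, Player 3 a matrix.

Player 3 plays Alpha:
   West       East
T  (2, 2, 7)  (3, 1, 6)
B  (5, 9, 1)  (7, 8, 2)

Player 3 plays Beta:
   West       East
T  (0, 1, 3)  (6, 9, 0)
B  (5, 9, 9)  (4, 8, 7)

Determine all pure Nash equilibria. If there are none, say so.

(B, West, Beta)

Player 1 against (West, Alpha): payoffs 2, 5 → best response B.
Player 1 against (West, Beta): payoffs 0, 5 → best response B.
Player 1 against (East, Alpha): payoffs 3, 7 → best response B.
Player 1 against (East, Beta): payoffs 6, 4 → best response T.
Player 2 against (T, Alpha): payoffs 2, 1 → best response West.
Player 2 against (T, Beta): payoffs 1, 9 → best response East.
Player 2 against (B, Alpha): payoffs 9, 8 → best response West.
Player 2 against (B, Beta): payoffs 9, 8 → best response West.
Player 3 against (T, West): payoffs 7, 3 → best response Alpha.
Player 3 against (T, East): payoffs 6, 0 → best response Alpha.
Player 3 against (B, West): payoffs 1, 9 → best response Beta.
Player 3 against (B, East): payoffs 2, 7 → best response Beta.
Mutual best responses: (B, West, Beta).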